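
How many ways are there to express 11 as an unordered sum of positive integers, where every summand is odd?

12

The partitions of 11 that satisfy the conditions:
11
9 + 1 + 1
7 + 3 + 1
7 + 1 + 1 + 1 + 1
5 + 5 + 1
5 + 3 + 3
5 + 3 + 1 + 1 + 1
5 + 1 + 1 + 1 + 1 + 1 + 1
3 + 3 + 3 + 1 + 1
3 + 3 + 1 + 1 + 1 + 1 + 1
3 + 1 + 1 + 1 + 1 + 1 + 1 + 1 + 1
1 + 1 + 1 + 1 + 1 + 1 + 1 + 1 + 1 + 1 + 1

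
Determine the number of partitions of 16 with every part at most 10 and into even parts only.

Enumerating:
10,6
10,4,2
10,2,2,2
8,8
8,6,2
8,4,4
8,4,2,2
8,2,2,2,2
6,6,4
6,6,2,2
6,4,4,2
6,4,2,2,2
6,2,2,2,2,2
4,4,4,4
4,4,4,2,2
4,4,2,2,2,2
4,2,2,2,2,2,2
2,2,2,2,2,2,2,2
That's 18 in total.

18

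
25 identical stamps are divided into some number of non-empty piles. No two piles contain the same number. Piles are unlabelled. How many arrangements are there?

Direct enumeration gives 142 partitions.

142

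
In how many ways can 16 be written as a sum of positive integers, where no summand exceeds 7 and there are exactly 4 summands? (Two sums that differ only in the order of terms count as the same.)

18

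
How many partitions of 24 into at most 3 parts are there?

61

There are too many to list fully; the first 12 (by largest part) are:
24
23+1
22+2
22+1+1
21+3
21+2+1
20+4
20+3+1
20+2+2
19+5
19+4+1
19+3+2
…and 49 more, for 61 total.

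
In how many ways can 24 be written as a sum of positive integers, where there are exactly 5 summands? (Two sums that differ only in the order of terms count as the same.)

164

Systematic enumeration (by largest part, then next-largest, …) yields 164.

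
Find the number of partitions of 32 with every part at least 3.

468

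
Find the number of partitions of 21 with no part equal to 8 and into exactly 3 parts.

There are too many to list fully; the first 12 (by largest part) are:
19,1,1
18,2,1
17,3,1
17,2,2
16,4,1
16,3,2
15,5,1
15,4,2
15,3,3
14,6,1
14,5,2
14,4,3
…and 19 more, for 31 total.

31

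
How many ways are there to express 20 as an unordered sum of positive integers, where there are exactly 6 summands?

90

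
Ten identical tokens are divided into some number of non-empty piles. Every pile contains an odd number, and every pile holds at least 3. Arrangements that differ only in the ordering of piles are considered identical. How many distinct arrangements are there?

2

Listing the qualifying partitions of 10:
3, 7
5, 5
Counting gives 2.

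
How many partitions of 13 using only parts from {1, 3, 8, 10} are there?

The partitions of 13 that satisfy the conditions:
10 + 3
10 + 1 + 1 + 1
8 + 3 + 1 + 1
8 + 1 + 1 + 1 + 1 + 1
3 + 3 + 3 + 3 + 1
3 + 3 + 3 + 1 + 1 + 1 + 1
3 + 3 + 1 + 1 + 1 + 1 + 1 + 1 + 1
3 + 1 + 1 + 1 + 1 + 1 + 1 + 1 + 1 + 1 + 1
1 + 1 + 1 + 1 + 1 + 1 + 1 + 1 + 1 + 1 + 1 + 1 + 1

9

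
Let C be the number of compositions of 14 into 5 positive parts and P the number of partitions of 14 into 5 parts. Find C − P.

Ordered (compositions into 5 parts): C(13,4) = 715.
Partitions of 14 into exactly 5 parts: 23.
Difference: 715 − 23 = 692.

692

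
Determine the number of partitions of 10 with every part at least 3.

Listing the qualifying partitions of 10:
10
3 + 7
4 + 6
5 + 5
3 + 3 + 4

5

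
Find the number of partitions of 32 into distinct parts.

390

Enumerating by decreasing first part gives 390 partitions in all.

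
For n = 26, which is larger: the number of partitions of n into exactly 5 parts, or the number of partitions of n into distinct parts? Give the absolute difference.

56

Partitions of 26 into exactly 5 parts: 221.
Partitions of 26 into distinct parts: 165.
|221 − 165| = 56.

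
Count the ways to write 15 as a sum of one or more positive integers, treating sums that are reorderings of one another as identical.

Direct enumeration gives 176 partitions.

176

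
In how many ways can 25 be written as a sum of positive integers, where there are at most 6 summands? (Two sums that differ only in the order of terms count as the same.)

612

Direct enumeration gives 612 partitions.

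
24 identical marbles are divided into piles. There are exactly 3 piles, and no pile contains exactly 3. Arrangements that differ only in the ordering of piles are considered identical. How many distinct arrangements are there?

A partial list (first 12 by largest part):
1 + 1 + 22
1 + 2 + 21
2 + 2 + 20
1 + 4 + 19
1 + 5 + 18
2 + 4 + 18
1 + 6 + 17
2 + 5 + 17
1 + 7 + 16
2 + 6 + 16
4 + 4 + 16
1 + 8 + 15
…and 26 more, for 38 total.

38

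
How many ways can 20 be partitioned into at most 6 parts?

There are 282 such partitions.

282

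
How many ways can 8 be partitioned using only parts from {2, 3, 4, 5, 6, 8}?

7

The partitions of 8 that satisfy the conditions:
8
6,2
5,3
4,4
4,2,2
3,3,2
2,2,2,2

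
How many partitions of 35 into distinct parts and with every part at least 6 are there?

43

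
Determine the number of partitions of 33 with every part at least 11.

Listing the qualifying partitions of 33:
33
22,11
21,12
20,13
19,14
18,15
17,16
11,11,11
That's 8 in total.

8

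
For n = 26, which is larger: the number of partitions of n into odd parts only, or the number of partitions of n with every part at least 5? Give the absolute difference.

129

Partitions of 26 into odd parts only: 165.
Partitions of 26 with every part at least 5: 36.
|165 − 36| = 129.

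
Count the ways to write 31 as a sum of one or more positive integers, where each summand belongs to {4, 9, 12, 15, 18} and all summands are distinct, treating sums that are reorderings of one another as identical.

2

Listing the qualifying partitions of 31:
18+9+4
15+12+4
Counting gives 2.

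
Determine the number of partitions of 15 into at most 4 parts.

54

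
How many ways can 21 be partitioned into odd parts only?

76

Counting exhaustively, 76 partitions satisfy the conditions.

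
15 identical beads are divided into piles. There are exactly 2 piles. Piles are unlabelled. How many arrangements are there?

7

They are:
14, 1
13, 2
12, 3
11, 4
10, 5
9, 6
8, 7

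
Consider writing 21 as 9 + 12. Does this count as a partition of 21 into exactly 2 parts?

The parts sum to 21, and the condition 'there are exactly 2 summands' holds.

Yes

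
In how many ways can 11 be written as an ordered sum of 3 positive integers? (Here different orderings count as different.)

45

Equivalently, choose which 2 of the 10 gaps become plus signs: C(10,2) = 45.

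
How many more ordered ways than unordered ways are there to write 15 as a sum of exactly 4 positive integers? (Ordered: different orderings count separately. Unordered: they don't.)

Ordered (compositions into 4 parts): C(14,3) = 364.
Unordered (partitions into 4 parts): 27.
Difference: 364 − 27 = 337.

337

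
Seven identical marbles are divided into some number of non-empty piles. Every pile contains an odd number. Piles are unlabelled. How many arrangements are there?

5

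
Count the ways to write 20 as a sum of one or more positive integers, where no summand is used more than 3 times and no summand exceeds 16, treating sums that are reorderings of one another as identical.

Enumerating by decreasing first part gives 313 partitions in all.

313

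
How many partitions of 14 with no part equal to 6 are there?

Systematic enumeration (by largest part, then next-largest, …) yields 113.

113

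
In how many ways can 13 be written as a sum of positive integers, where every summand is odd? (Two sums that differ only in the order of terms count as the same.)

18

Listing the qualifying partitions of 13:
13
11,1,1
9,3,1
9,1,1,1,1
7,5,1
7,3,3
7,3,1,1,1
7,1,1,1,1,1,1
5,5,3
5,5,1,1,1
5,3,3,1,1
5,3,1,1,1,1,1
5,1,1,1,1,1,1,1,1
3,3,3,3,1
3,3,3,1,1,1,1
3,3,1,1,1,1,1,1,1
3,1,1,1,1,1,1,1,1,1,1
1,1,1,1,1,1,1,1,1,1,1,1,1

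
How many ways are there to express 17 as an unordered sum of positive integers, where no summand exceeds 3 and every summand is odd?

6

Listing the qualifying partitions of 17:
3+3+3+3+3+1+1
3+3+3+3+1+1+1+1+1
3+3+3+1+1+1+1+1+1+1+1
3+3+1+1+1+1+1+1+1+1+1+1+1
3+1+1+1+1+1+1+1+1+1+1+1+1+1+1
1+1+1+1+1+1+1+1+1+1+1+1+1+1+1+1+1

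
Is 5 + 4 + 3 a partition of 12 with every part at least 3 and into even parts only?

No

The parts sum to 12, and the condition 'every summand is even' is violated.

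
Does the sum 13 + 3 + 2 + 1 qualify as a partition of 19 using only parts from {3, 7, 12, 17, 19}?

No

The parts sum to 19, and the condition 'each summand belongs to {3, 7, 12, 17, 19}' is violated.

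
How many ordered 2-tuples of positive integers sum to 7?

6

Equivalently, choose which 1 of the 6 gaps become plus signs: C(6,1) = 6.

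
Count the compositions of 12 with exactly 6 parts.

462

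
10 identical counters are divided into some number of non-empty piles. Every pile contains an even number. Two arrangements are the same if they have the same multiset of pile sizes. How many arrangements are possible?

Listing the qualifying partitions of 10:
10
2 + 8
4 + 6
2 + 2 + 6
2 + 4 + 4
2 + 2 + 2 + 4
2 + 2 + 2 + 2 + 2

7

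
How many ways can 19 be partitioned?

Counting exhaustively, 490 partitions satisfy the conditions.

490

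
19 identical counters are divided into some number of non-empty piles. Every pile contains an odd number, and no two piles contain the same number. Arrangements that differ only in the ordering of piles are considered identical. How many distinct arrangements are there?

They are:
19
15 + 3 + 1
13 + 5 + 1
11 + 7 + 1
11 + 5 + 3
9 + 7 + 3
That's 6 in total.

6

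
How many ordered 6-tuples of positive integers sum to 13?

792

By stars and bars with positive parts, the count is C(12,5) = 792.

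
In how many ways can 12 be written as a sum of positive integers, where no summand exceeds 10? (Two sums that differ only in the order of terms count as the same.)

75

Enumerating by decreasing first part gives 75 partitions in all.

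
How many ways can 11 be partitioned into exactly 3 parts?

10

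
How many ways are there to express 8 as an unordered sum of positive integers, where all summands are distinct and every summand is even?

2

The partitions of 8 that satisfy the conditions:
8
6, 2
That's 2 in total.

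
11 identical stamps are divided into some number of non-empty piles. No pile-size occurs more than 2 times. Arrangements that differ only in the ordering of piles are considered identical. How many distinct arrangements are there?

27

A partial list (first 12 by largest part):
11
1,10
2,9
1,1,9
3,8
1,2,8
4,7
1,3,7
2,2,7
1,1,2,7
5,6
1,4,6
…and 15 more, for 27 total.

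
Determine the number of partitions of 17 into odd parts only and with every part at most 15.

37

A partial list (first 12 by largest part):
15+1+1
13+3+1
13+1+1+1+1
11+5+1
11+3+3
11+3+1+1+1
11+1+1+1+1+1+1
9+7+1
9+5+3
9+5+1+1+1
9+3+3+1+1
9+3+1+1+1+1+1
…and 25 more, for 37 total.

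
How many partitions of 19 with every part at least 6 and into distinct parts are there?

Enumerating:
19
6 + 13
7 + 12
8 + 11
9 + 10

5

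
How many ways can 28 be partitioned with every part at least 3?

230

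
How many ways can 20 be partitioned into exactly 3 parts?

33

A partial list (first 12 by largest part):
18+1+1
17+2+1
16+3+1
16+2+2
15+4+1
15+3+2
14+5+1
14+4+2
14+3+3
13+6+1
13+5+2
13+4+3
…and 21 more, for 33 total.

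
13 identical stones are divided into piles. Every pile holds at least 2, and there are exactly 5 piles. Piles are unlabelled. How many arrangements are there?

Enumerating:
2,2,2,2,5
2,2,2,3,4
2,2,3,3,3
That's 3 in total.

3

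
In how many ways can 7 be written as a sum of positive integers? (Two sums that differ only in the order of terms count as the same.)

15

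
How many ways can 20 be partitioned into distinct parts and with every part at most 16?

59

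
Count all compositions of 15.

16384

The number of compositions of n is 2^(n−1); here 2^14 = 16384.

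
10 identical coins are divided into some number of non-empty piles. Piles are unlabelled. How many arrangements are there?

There are too many to list fully; the first 12 (by largest part) are:
10
1+9
2+8
1+1+8
3+7
1+2+7
1+1+1+7
4+6
1+3+6
2+2+6
1+1+2+6
1+1+1+1+6
…and 30 more, for 42 total.

42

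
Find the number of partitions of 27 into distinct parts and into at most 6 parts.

A full systematic count gives 192.

192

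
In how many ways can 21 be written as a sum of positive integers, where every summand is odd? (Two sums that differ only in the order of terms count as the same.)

76

A full systematic count gives 76.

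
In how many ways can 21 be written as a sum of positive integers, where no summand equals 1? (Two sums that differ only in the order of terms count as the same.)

165

Direct enumeration gives 165 partitions.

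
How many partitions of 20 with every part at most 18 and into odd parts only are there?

63

There are too many to list fully; the first 12 (by largest part) are:
17+3
17+1+1+1
15+5
15+3+1+1
15+1+1+1+1+1
13+7
13+5+1+1
13+3+3+1
13+3+1+1+1+1
13+1+1+1+1+1+1+1
11+9
11+7+1+1
…and 51 more, for 63 total.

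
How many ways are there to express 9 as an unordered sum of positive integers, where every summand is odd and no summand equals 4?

8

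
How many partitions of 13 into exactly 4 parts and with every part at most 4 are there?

The partitions of 13 that satisfy the conditions:
4+4+4+1
4+4+3+2
4+3+3+3

3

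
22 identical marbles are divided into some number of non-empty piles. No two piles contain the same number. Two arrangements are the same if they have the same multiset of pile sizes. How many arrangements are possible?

Counting exhaustively, 89 partitions satisfy the conditions.

89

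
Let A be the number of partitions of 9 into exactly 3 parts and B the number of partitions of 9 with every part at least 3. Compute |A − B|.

3

Partitions of 9 into exactly 3 parts: 7.
Partitions of 9 with every part at least 3: 4.
|7 − 4| = 3.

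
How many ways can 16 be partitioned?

231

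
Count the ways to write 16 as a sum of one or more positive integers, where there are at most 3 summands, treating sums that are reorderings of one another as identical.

30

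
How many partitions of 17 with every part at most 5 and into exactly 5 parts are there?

The partitions of 17 that satisfy the conditions:
1+1+5+5+5
1+2+4+5+5
1+3+3+5+5
2+2+3+5+5
1+3+4+4+5
2+2+4+4+5
2+3+3+4+5
3+3+3+3+5
1+4+4+4+4
2+3+4+4+4
3+3+3+4+4
That's 11 in total.

11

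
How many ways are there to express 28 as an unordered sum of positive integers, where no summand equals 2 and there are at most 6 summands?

Enumerating by decreasing first part gives 504 partitions in all.

504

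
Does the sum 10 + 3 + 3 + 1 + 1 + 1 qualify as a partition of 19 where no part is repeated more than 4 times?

The parts sum to 19, and the condition 'no summand is used more than 4 times' holds.

Yes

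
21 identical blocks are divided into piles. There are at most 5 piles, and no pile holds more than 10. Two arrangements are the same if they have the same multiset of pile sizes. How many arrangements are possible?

127

A full systematic count gives 127.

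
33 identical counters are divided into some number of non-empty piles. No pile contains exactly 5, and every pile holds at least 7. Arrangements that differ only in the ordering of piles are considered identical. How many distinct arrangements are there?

A partial list (first 12 by largest part):
33
7 + 26
8 + 25
9 + 24
10 + 23
11 + 22
12 + 21
13 + 20
14 + 19
7 + 7 + 19
15 + 18
7 + 8 + 18
…and 24 more, for 36 total.

36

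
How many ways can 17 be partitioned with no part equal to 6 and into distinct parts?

There are too many to list fully; the first 12 (by largest part) are:
17
1, 16
2, 15
3, 14
1, 2, 14
4, 13
1, 3, 13
5, 12
1, 4, 12
2, 3, 12
1, 5, 11
2, 4, 11
…and 17 more, for 29 total.

29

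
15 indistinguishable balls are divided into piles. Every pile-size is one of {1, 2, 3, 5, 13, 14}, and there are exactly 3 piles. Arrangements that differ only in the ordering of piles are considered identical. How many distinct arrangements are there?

The partitions of 15 that satisfy the conditions:
13 + 1 + 1
5 + 5 + 5
Counting gives 2.

2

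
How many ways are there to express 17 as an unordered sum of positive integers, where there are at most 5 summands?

119

Enumerating by decreasing first part gives 119 partitions in all.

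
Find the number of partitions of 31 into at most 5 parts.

Enumerating by decreasing first part gives 748 partitions in all.

748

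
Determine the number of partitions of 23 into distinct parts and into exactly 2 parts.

Enumerating:
22 + 1
21 + 2
20 + 3
19 + 4
18 + 5
17 + 6
16 + 7
15 + 8
14 + 9
13 + 10
12 + 11
Counting gives 11.

11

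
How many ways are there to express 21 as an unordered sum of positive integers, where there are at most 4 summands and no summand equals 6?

Enumerating by decreasing first part gives 93 partitions in all.

93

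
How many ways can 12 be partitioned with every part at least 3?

Listing the qualifying partitions of 12:
12
3+9
4+8
5+7
6+6
3+3+6
3+4+5
4+4+4
3+3+3+3

9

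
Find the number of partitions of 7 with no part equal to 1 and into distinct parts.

Listing the qualifying partitions of 7:
7
2,5
3,4

3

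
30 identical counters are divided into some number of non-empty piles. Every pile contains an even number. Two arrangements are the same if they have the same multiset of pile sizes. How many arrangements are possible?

176

There are 176 such partitions.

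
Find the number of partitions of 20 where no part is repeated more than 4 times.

Direct enumeration gives 409 partitions.

409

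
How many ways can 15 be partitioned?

A full systematic count gives 176.

176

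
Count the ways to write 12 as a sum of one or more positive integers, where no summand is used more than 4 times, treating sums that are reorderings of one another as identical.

A partial list (first 12 by largest part):
12
1, 11
2, 10
1, 1, 10
3, 9
1, 2, 9
1, 1, 1, 9
4, 8
1, 3, 8
2, 2, 8
1, 1, 2, 8
1, 1, 1, 1, 8
…and 48 more, for 60 total.

60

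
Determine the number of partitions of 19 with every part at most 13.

471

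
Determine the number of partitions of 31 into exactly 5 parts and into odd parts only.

A partial list (first 12 by largest part):
27,1,1,1,1
25,3,1,1,1
23,5,1,1,1
23,3,3,1,1
21,7,1,1,1
21,5,3,1,1
21,3,3,3,1
19,9,1,1,1
19,7,3,1,1
19,5,5,1,1
19,5,3,3,1
19,3,3,3,3
…and 45 more, for 57 total.

57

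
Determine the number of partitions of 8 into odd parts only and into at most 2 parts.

Enumerating:
7,1
5,3
Counting gives 2.

2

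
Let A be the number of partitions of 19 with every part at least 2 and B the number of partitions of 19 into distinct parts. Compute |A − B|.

Partitions of 19 with every part at least 2: 105.
Partitions of 19 into distinct parts: 54.
|105 − 54| = 51.

51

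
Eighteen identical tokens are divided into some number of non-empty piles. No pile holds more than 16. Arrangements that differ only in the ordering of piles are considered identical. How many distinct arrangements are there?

383

A full systematic count gives 383.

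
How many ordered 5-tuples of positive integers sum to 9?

70

A composition of 9 into 5 positive parts is chosen by placing 4 dividers among the 8 gaps between 9 units: C(8,4) = 70.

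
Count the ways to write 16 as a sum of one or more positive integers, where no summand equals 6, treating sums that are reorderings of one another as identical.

189

Enumerating by decreasing first part gives 189 partitions in all.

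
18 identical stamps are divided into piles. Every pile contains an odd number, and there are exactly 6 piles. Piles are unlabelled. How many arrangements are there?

11

Listing the qualifying partitions of 18:
13, 1, 1, 1, 1, 1
11, 3, 1, 1, 1, 1
9, 5, 1, 1, 1, 1
9, 3, 3, 1, 1, 1
7, 7, 1, 1, 1, 1
7, 5, 3, 1, 1, 1
7, 3, 3, 3, 1, 1
5, 5, 5, 1, 1, 1
5, 5, 3, 3, 1, 1
5, 3, 3, 3, 3, 1
3, 3, 3, 3, 3, 3
That's 11 in total.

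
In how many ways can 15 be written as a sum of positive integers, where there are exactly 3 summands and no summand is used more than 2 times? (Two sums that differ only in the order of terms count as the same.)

They are:
1 + 1 + 13
1 + 2 + 12
1 + 3 + 11
2 + 2 + 11
1 + 4 + 10
2 + 3 + 10
1 + 5 + 9
2 + 4 + 9
3 + 3 + 9
1 + 6 + 8
2 + 5 + 8
3 + 4 + 8
1 + 7 + 7
2 + 6 + 7
3 + 5 + 7
4 + 4 + 7
3 + 6 + 6
4 + 5 + 6
That's 18 in total.

18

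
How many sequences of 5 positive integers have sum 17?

A composition of 17 into 5 positive parts is chosen by placing 4 dividers among the 16 gaps between 17 units: C(16,4) = 1820.

1820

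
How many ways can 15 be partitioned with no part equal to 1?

41

A partial list (first 12 by largest part):
15
13+2
12+3
11+4
11+2+2
10+5
10+3+2
9+6
9+4+2
9+3+3
9+2+2+2
8+7
…and 29 more, for 41 total.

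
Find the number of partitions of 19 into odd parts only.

A partial list (first 12 by largest part):
19
17, 1, 1
15, 3, 1
15, 1, 1, 1, 1
13, 5, 1
13, 3, 3
13, 3, 1, 1, 1
13, 1, 1, 1, 1, 1, 1
11, 7, 1
11, 5, 3
11, 5, 1, 1, 1
11, 3, 3, 1, 1
…and 42 more, for 54 total.

54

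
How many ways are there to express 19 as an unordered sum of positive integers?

490

Systematic enumeration (by largest part, then next-largest, …) yields 490.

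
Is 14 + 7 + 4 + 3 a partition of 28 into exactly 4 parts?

The parts sum to 28, and the condition 'there are exactly 4 summands' holds.

Yes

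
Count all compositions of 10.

Each of the 9 gaps between 10 units is either a break or not: 2^9 = 512.

512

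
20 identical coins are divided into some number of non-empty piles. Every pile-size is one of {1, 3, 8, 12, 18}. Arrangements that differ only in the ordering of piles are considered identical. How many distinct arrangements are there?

They are:
1 + 1 + 18
8 + 12
1 + 1 + 3 + 3 + 12
1 + 1 + 1 + 1 + 1 + 3 + 12
1 + 1 + 1 + 1 + 1 + 1 + 1 + 1 + 12
1 + 3 + 8 + 8
1 + 1 + 1 + 1 + 8 + 8
3 + 3 + 3 + 3 + 8
1 + 1 + 1 + 3 + 3 + 3 + 8
1 + 1 + 1 + 1 + 1 + 1 + 3 + 3 + 8
1 + 1 + 1 + 1 + 1 + 1 + 1 + 1 + 1 + 3 + 8
1 + 1 + 1 + 1 + 1 + 1 + 1 + 1 + 1 + 1 + 1 + 1 + 8
1 + 1 + 3 + 3 + 3 + 3 + 3 + 3
1 + 1 + 1 + 1 + 1 + 3 + 3 + 3 + 3 + 3
1 + 1 + 1 + 1 + 1 + 1 + 1 + 1 + 3 + 3 + 3 + 3
1 + 1 + 1 + 1 + 1 + 1 + 1 + 1 + 1 + 1 + 1 + 3 + 3 + 3
1 + 1 + 1 + 1 + 1 + 1 + 1 + 1 + 1 + 1 + 1 + 1 + 1 + 1 + 3 + 3
1 + 1 + 1 + 1 + 1 + 1 + 1 + 1 + 1 + 1 + 1 + 1 + 1 + 1 + 1 + 1 + 1 + 3
1 + 1 + 1 + 1 + 1 + 1 + 1 + 1 + 1 + 1 + 1 + 1 + 1 + 1 + 1 + 1 + 1 + 1 + 1 + 1

19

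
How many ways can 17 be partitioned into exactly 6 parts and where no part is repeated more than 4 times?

41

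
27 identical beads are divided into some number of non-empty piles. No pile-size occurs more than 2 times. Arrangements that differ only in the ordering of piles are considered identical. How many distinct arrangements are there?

There are 731 such partitions.

731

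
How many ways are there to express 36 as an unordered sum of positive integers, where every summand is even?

385

Enumerating by decreasing first part gives 385 partitions in all.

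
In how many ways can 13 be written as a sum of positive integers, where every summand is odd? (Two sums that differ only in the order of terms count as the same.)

18

Enumerating:
13
11 + 1 + 1
9 + 3 + 1
9 + 1 + 1 + 1 + 1
7 + 5 + 1
7 + 3 + 3
7 + 3 + 1 + 1 + 1
7 + 1 + 1 + 1 + 1 + 1 + 1
5 + 5 + 3
5 + 5 + 1 + 1 + 1
5 + 3 + 3 + 1 + 1
5 + 3 + 1 + 1 + 1 + 1 + 1
5 + 1 + 1 + 1 + 1 + 1 + 1 + 1 + 1
3 + 3 + 3 + 3 + 1
3 + 3 + 3 + 1 + 1 + 1 + 1
3 + 3 + 1 + 1 + 1 + 1 + 1 + 1 + 1
3 + 1 + 1 + 1 + 1 + 1 + 1 + 1 + 1 + 1 + 1
1 + 1 + 1 + 1 + 1 + 1 + 1 + 1 + 1 + 1 + 1 + 1 + 1
That's 18 in total.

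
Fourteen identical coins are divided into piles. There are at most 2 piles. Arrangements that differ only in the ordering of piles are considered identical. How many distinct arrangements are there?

The partitions of 14 that satisfy the conditions:
14
13+1
12+2
11+3
10+4
9+5
8+6
7+7
Counting gives 8.

8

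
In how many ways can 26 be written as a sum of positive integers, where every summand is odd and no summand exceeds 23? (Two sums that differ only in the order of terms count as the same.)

164

Counting exhaustively, 164 partitions satisfy the conditions.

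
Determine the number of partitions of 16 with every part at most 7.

164

Enumerating by decreasing first part gives 164 partitions in all.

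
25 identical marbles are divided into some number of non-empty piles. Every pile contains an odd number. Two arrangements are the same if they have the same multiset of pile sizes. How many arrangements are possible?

A full systematic count gives 142.

142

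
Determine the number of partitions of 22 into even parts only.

56

There are too many to list fully; the first 12 (by largest part) are:
22
20 + 2
18 + 4
18 + 2 + 2
16 + 6
16 + 4 + 2
16 + 2 + 2 + 2
14 + 8
14 + 6 + 2
14 + 4 + 4
14 + 4 + 2 + 2
14 + 2 + 2 + 2 + 2
…and 44 more, for 56 total.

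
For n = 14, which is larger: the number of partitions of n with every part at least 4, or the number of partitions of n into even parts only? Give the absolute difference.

Partitions of 14 with every part at least 4: 7.
Partitions of 14 into even parts only: 15.
|7 − 15| = 8.

8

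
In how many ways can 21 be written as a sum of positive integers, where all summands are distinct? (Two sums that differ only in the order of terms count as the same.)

Systematic enumeration (by largest part, then next-largest, …) yields 76.

76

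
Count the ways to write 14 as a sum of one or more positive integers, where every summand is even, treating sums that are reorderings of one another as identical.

They are:
14
12,2
10,4
10,2,2
8,6
8,4,2
8,2,2,2
6,6,2
6,4,4
6,4,2,2
6,2,2,2,2
4,4,4,2
4,4,2,2,2
4,2,2,2,2,2
2,2,2,2,2,2,2
That's 15 in total.

15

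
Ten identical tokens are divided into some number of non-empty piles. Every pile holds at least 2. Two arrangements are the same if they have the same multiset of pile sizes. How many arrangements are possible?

12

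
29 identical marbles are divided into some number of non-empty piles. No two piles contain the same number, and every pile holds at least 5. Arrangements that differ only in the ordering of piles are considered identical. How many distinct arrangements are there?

30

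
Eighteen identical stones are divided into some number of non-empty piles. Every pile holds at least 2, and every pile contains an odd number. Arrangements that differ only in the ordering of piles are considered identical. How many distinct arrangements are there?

8

They are:
15, 3
13, 5
11, 7
9, 9
9, 3, 3, 3
7, 5, 3, 3
5, 5, 5, 3
3, 3, 3, 3, 3, 3
Counting gives 8.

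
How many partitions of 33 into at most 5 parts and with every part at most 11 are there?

161

Direct enumeration gives 161 partitions.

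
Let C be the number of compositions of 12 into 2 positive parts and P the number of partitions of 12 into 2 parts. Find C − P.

Compositions: C(11,1) = 11.
Partitions of 12 into exactly 2 parts: 6.
Difference: 11 − 6 = 5.

5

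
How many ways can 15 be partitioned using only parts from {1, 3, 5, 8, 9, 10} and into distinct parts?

2

Enumerating:
5+10
1+5+9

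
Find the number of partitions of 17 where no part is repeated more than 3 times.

Counting exhaustively, 166 partitions satisfy the conditions.

166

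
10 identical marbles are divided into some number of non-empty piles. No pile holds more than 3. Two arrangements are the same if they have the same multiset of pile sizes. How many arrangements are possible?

Listing the qualifying partitions of 10:
1,3,3,3
2,2,3,3
1,1,2,3,3
1,1,1,1,3,3
1,2,2,2,3
1,1,1,2,2,3
1,1,1,1,1,2,3
1,1,1,1,1,1,1,3
2,2,2,2,2
1,1,2,2,2,2
1,1,1,1,2,2,2
1,1,1,1,1,1,2,2
1,1,1,1,1,1,1,1,2
1,1,1,1,1,1,1,1,1,1

14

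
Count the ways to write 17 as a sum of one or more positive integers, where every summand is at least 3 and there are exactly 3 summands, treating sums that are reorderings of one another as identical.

10

Listing the qualifying partitions of 17:
11,3,3
10,4,3
9,5,3
9,4,4
8,6,3
8,5,4
7,7,3
7,6,4
7,5,5
6,6,5
Counting gives 10.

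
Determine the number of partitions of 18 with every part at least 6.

6

Listing the qualifying partitions of 18:
18
12+6
11+7
10+8
9+9
6+6+6
That's 6 in total.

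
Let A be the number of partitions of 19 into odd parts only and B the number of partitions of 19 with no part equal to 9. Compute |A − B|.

394

Partitions of 19 into odd parts only: 54.
Partitions of 19 with no part equal to 9: 448.
|54 − 448| = 394.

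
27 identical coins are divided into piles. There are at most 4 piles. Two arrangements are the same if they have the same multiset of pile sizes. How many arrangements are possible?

225

Counting exhaustively, 225 partitions satisfy the conditions.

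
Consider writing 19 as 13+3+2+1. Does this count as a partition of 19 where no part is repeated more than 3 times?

The parts sum to 19, and the condition 'no summand is used more than 3 times' holds.

Yes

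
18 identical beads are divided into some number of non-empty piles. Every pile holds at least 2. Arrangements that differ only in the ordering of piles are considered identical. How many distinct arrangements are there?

88

Enumerating by decreasing first part gives 88 partitions in all.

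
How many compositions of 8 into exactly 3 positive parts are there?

21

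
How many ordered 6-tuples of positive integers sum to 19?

8568

Equivalently, choose which 5 of the 18 gaps become plus signs: C(18,5) = 8568.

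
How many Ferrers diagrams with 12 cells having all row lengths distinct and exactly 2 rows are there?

They are:
11,1
10,2
9,3
8,4
7,5

5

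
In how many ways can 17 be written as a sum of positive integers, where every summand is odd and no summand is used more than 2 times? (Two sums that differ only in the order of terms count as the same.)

They are:
17
1, 1, 15
1, 3, 13
1, 5, 11
3, 3, 11
1, 7, 9
3, 5, 9
1, 1, 3, 3, 9
3, 7, 7
5, 5, 7
1, 1, 3, 5, 7
1, 3, 3, 5, 5
Counting gives 12.

12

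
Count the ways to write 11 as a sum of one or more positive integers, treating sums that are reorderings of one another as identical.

There are too many to list fully; the first 12 (by largest part) are:
11
10, 1
9, 2
9, 1, 1
8, 3
8, 2, 1
8, 1, 1, 1
7, 4
7, 3, 1
7, 2, 2
7, 2, 1, 1
7, 1, 1, 1, 1
…and 44 more, for 56 total.

56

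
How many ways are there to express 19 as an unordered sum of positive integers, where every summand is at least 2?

Counting exhaustively, 105 partitions satisfy the conditions.

105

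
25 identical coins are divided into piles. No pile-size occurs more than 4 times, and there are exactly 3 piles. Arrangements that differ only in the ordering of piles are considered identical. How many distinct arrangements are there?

52

A partial list (first 12 by largest part):
1+1+23
1+2+22
1+3+21
2+2+21
1+4+20
2+3+20
1+5+19
2+4+19
3+3+19
1+6+18
2+5+18
3+4+18
…and 40 more, for 52 total.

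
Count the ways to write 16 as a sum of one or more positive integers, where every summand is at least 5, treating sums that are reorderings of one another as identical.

6

Listing the qualifying partitions of 16:
16
11, 5
10, 6
9, 7
8, 8
6, 5, 5
Counting gives 6.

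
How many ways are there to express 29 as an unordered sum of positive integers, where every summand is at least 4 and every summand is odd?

Enumerating:
29
19+5+5
17+7+5
15+9+5
15+7+7
13+11+5
13+9+7
11+11+7
11+9+9
9+5+5+5+5
7+7+5+5+5
That's 11 in total.

11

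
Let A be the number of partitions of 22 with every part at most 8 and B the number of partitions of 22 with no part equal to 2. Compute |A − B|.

Partitions of 22 with every part at most 8: 638.
Partitions of 22 with no part equal to 2: 375.
|638 − 375| = 263.

263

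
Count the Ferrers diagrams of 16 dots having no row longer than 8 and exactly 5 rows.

30

There are too many to list fully; the first 12 (by largest part) are:
8, 5, 1, 1, 1
8, 4, 2, 1, 1
8, 3, 3, 1, 1
8, 3, 2, 2, 1
8, 2, 2, 2, 2
7, 6, 1, 1, 1
7, 5, 2, 1, 1
7, 4, 3, 1, 1
7, 4, 2, 2, 1
7, 3, 3, 2, 1
7, 3, 2, 2, 2
6, 6, 2, 1, 1
…and 18 more, for 30 total.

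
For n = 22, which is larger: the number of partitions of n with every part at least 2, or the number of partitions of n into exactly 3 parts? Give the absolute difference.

170

Partitions of 22 with every part at least 2: 210.
Partitions of 22 into exactly 3 parts: 40.
|210 − 40| = 170.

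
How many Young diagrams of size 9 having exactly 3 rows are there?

Listing the qualifying partitions of 9:
7+1+1
6+2+1
5+3+1
5+2+2
4+4+1
4+3+2
3+3+3

7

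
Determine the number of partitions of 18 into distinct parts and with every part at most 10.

There are too many to list fully; the first 12 (by largest part) are:
10,8
10,7,1
10,6,2
10,5,3
10,5,2,1
10,4,3,1
9,8,1
9,7,2
9,6,3
9,6,2,1
9,5,4
9,5,3,1
…and 15 more, for 27 total.

27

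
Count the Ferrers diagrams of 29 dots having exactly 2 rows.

14

They are:
28 + 1
27 + 2
26 + 3
25 + 4
24 + 5
23 + 6
22 + 7
21 + 8
20 + 9
19 + 10
18 + 11
17 + 12
16 + 13
15 + 14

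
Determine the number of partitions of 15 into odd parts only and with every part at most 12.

25

Enumerating:
11+3+1
11+1+1+1+1
9+5+1
9+3+3
9+3+1+1+1
9+1+1+1+1+1+1
7+7+1
7+5+3
7+5+1+1+1
7+3+3+1+1
7+3+1+1+1+1+1
7+1+1+1+1+1+1+1+1
5+5+5
5+5+3+1+1
5+5+1+1+1+1+1
5+3+3+3+1
5+3+3+1+1+1+1
5+3+1+1+1+1+1+1+1
5+1+1+1+1+1+1+1+1+1+1
3+3+3+3+3
3+3+3+3+1+1+1
3+3+3+1+1+1+1+1+1
3+3+1+1+1+1+1+1+1+1+1
3+1+1+1+1+1+1+1+1+1+1+1+1
1+1+1+1+1+1+1+1+1+1+1+1+1+1+1
That's 25 in total.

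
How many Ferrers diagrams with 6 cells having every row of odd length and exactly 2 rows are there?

The partitions of 6 that satisfy the conditions:
5 + 1
3 + 3

2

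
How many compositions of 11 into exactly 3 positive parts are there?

45

Equivalently, choose which 2 of the 10 gaps become plus signs: C(10,2) = 45.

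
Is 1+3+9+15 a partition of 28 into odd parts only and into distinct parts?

The parts sum to 28, and the condition 'every summand is odd' holds; the condition 'all summands are distinct' holds.

Yes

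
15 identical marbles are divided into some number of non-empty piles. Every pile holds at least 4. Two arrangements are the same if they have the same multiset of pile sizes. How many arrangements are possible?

8

They are:
15
11, 4
10, 5
9, 6
8, 7
7, 4, 4
6, 5, 4
5, 5, 5
Counting gives 8.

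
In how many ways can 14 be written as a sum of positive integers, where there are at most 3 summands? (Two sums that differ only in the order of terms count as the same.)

24

The partitions of 14 that satisfy the conditions:
14
13 + 1
12 + 2
12 + 1 + 1
11 + 3
11 + 2 + 1
10 + 4
10 + 3 + 1
10 + 2 + 2
9 + 5
9 + 4 + 1
9 + 3 + 2
8 + 6
8 + 5 + 1
8 + 4 + 2
8 + 3 + 3
7 + 7
7 + 6 + 1
7 + 5 + 2
7 + 4 + 3
6 + 6 + 2
6 + 5 + 3
6 + 4 + 4
5 + 5 + 4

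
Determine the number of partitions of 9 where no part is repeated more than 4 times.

They are:
9
8, 1
7, 2
7, 1, 1
6, 3
6, 2, 1
6, 1, 1, 1
5, 4
5, 3, 1
5, 2, 2
5, 2, 1, 1
5, 1, 1, 1, 1
4, 4, 1
4, 3, 2
4, 3, 1, 1
4, 2, 2, 1
4, 2, 1, 1, 1
3, 3, 3
3, 3, 2, 1
3, 3, 1, 1, 1
3, 2, 2, 2
3, 2, 2, 1, 1
3, 2, 1, 1, 1, 1
2, 2, 2, 2, 1
2, 2, 2, 1, 1, 1

25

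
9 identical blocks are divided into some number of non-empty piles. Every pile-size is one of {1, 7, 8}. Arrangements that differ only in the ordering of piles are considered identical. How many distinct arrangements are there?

3

Listing the qualifying partitions of 9:
8+1
7+1+1
1+1+1+1+1+1+1+1+1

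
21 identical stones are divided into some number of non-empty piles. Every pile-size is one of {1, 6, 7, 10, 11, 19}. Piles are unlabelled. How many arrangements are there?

Enumerating:
19+1+1
11+10
11+7+1+1+1
11+6+1+1+1+1
11+1+1+1+1+1+1+1+1+1+1
10+10+1
10+7+1+1+1+1
10+6+1+1+1+1+1
10+1+1+1+1+1+1+1+1+1+1+1
7+7+7
7+7+6+1
7+7+1+1+1+1+1+1+1
7+6+6+1+1
7+6+1+1+1+1+1+1+1+1
7+1+1+1+1+1+1+1+1+1+1+1+1+1+1
6+6+6+1+1+1
6+6+1+1+1+1+1+1+1+1+1
6+1+1+1+1+1+1+1+1+1+1+1+1+1+1+1
1+1+1+1+1+1+1+1+1+1+1+1+1+1+1+1+1+1+1+1+1

19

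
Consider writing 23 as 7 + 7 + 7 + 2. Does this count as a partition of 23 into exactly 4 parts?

Yes

The parts sum to 23, and the condition 'there are exactly 4 summands' holds.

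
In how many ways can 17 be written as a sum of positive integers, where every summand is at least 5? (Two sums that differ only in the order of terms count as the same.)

The partitions of 17 that satisfy the conditions:
17
5, 12
6, 11
7, 10
8, 9
5, 5, 7
5, 6, 6
That's 7 in total.

7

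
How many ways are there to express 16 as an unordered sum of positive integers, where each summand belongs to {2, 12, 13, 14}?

3

The partitions of 16 that satisfy the conditions:
14,2
12,2,2
2,2,2,2,2,2,2,2
Counting gives 3.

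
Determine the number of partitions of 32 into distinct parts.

There are 390 such partitions.

390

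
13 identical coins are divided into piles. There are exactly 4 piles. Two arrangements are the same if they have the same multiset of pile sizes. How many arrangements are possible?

The partitions of 13 that satisfy the conditions:
10 + 1 + 1 + 1
9 + 2 + 1 + 1
8 + 3 + 1 + 1
8 + 2 + 2 + 1
7 + 4 + 1 + 1
7 + 3 + 2 + 1
7 + 2 + 2 + 2
6 + 5 + 1 + 1
6 + 4 + 2 + 1
6 + 3 + 3 + 1
6 + 3 + 2 + 2
5 + 5 + 2 + 1
5 + 4 + 3 + 1
5 + 4 + 2 + 2
5 + 3 + 3 + 2
4 + 4 + 4 + 1
4 + 4 + 3 + 2
4 + 3 + 3 + 3
Counting gives 18.

18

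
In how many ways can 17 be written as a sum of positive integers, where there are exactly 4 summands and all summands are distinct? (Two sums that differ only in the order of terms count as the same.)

11

The partitions of 17 that satisfy the conditions:
11+3+2+1
10+4+2+1
9+5+2+1
9+4+3+1
8+6+2+1
8+5+3+1
8+4+3+2
7+6+3+1
7+5+4+1
7+5+3+2
6+5+4+2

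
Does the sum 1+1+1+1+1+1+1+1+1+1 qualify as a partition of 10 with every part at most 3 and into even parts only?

The parts sum to 10, and the condition 'every summand is even' is violated.

No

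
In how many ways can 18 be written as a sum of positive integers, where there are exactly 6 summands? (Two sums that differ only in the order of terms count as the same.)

58

A partial list (first 12 by largest part):
1 + 1 + 1 + 1 + 1 + 13
1 + 1 + 1 + 1 + 2 + 12
1 + 1 + 1 + 1 + 3 + 11
1 + 1 + 1 + 2 + 2 + 11
1 + 1 + 1 + 1 + 4 + 10
1 + 1 + 1 + 2 + 3 + 10
1 + 1 + 2 + 2 + 2 + 10
1 + 1 + 1 + 1 + 5 + 9
1 + 1 + 1 + 2 + 4 + 9
1 + 1 + 1 + 3 + 3 + 9
1 + 1 + 2 + 2 + 3 + 9
1 + 2 + 2 + 2 + 2 + 9
…and 46 more, for 58 total.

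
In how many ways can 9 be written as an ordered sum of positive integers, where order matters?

256

Each of the 8 gaps between 9 units is either a break or not: 2^8 = 256.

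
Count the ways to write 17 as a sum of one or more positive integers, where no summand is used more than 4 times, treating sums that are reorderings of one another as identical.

Direct enumeration gives 205 partitions.

205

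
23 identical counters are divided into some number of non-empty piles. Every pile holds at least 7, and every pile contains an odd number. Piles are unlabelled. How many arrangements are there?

Listing the qualifying partitions of 23:
23
7,7,9

2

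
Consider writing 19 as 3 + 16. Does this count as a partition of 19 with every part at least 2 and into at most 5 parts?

The parts sum to 19, and the condition 'every summand is at least 2' holds; the condition 'there are at most 5 summands' holds.

Yes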